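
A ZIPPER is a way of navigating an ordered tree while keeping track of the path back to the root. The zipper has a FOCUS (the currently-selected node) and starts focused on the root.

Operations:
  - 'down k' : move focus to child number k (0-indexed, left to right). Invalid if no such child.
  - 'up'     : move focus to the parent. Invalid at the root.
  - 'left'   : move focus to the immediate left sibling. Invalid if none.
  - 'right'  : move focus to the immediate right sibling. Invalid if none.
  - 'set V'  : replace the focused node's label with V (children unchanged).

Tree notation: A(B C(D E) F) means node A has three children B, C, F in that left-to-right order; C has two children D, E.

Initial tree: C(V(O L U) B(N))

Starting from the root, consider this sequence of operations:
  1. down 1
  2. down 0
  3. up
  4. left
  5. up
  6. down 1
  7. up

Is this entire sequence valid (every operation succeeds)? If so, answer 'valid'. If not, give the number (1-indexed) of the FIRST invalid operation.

Step 1 (down 1): focus=B path=1 depth=1 children=['N'] left=['V'] right=[] parent=C
Step 2 (down 0): focus=N path=1/0 depth=2 children=[] left=[] right=[] parent=B
Step 3 (up): focus=B path=1 depth=1 children=['N'] left=['V'] right=[] parent=C
Step 4 (left): focus=V path=0 depth=1 children=['O', 'L', 'U'] left=[] right=['B'] parent=C
Step 5 (up): focus=C path=root depth=0 children=['V', 'B'] (at root)
Step 6 (down 1): focus=B path=1 depth=1 children=['N'] left=['V'] right=[] parent=C
Step 7 (up): focus=C path=root depth=0 children=['V', 'B'] (at root)

Answer: valid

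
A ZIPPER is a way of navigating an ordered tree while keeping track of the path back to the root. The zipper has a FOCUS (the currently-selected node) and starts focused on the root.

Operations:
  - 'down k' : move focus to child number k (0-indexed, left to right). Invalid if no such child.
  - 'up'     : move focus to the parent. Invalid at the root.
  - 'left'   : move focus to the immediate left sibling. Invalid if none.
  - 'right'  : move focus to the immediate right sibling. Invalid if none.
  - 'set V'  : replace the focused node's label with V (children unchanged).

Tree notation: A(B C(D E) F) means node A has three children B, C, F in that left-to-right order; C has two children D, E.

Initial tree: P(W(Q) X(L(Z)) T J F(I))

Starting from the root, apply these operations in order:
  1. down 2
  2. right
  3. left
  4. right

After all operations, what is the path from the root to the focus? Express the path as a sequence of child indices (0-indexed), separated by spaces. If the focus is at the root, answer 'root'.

Answer: 3

Derivation:
Step 1 (down 2): focus=T path=2 depth=1 children=[] left=['W', 'X'] right=['J', 'F'] parent=P
Step 2 (right): focus=J path=3 depth=1 children=[] left=['W', 'X', 'T'] right=['F'] parent=P
Step 3 (left): focus=T path=2 depth=1 children=[] left=['W', 'X'] right=['J', 'F'] parent=P
Step 4 (right): focus=J path=3 depth=1 children=[] left=['W', 'X', 'T'] right=['F'] parent=P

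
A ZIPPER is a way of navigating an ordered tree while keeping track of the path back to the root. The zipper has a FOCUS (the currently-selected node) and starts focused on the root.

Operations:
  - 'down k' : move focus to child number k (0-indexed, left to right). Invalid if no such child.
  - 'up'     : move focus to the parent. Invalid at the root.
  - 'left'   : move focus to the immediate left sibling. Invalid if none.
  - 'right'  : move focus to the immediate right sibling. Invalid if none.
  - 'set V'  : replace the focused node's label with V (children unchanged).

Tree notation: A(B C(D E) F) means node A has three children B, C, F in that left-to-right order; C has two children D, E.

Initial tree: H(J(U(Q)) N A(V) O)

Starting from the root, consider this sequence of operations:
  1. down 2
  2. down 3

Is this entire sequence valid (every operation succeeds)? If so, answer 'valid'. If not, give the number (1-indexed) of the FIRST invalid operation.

Answer: 2

Derivation:
Step 1 (down 2): focus=A path=2 depth=1 children=['V'] left=['J', 'N'] right=['O'] parent=H
Step 2 (down 3): INVALID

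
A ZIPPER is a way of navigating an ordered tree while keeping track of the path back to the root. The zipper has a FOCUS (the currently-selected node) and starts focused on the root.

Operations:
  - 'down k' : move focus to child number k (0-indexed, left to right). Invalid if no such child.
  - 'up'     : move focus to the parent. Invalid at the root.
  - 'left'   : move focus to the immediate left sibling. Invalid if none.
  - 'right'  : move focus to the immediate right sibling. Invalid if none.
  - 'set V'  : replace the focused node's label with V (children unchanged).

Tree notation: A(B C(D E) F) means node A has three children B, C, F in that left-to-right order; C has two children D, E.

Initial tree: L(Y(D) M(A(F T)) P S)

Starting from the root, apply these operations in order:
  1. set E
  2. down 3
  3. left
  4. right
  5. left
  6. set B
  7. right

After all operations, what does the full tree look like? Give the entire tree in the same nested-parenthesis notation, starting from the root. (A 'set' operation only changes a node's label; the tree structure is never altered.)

Step 1 (set E): focus=E path=root depth=0 children=['Y', 'M', 'P', 'S'] (at root)
Step 2 (down 3): focus=S path=3 depth=1 children=[] left=['Y', 'M', 'P'] right=[] parent=E
Step 3 (left): focus=P path=2 depth=1 children=[] left=['Y', 'M'] right=['S'] parent=E
Step 4 (right): focus=S path=3 depth=1 children=[] left=['Y', 'M', 'P'] right=[] parent=E
Step 5 (left): focus=P path=2 depth=1 children=[] left=['Y', 'M'] right=['S'] parent=E
Step 6 (set B): focus=B path=2 depth=1 children=[] left=['Y', 'M'] right=['S'] parent=E
Step 7 (right): focus=S path=3 depth=1 children=[] left=['Y', 'M', 'B'] right=[] parent=E

Answer: E(Y(D) M(A(F T)) B S)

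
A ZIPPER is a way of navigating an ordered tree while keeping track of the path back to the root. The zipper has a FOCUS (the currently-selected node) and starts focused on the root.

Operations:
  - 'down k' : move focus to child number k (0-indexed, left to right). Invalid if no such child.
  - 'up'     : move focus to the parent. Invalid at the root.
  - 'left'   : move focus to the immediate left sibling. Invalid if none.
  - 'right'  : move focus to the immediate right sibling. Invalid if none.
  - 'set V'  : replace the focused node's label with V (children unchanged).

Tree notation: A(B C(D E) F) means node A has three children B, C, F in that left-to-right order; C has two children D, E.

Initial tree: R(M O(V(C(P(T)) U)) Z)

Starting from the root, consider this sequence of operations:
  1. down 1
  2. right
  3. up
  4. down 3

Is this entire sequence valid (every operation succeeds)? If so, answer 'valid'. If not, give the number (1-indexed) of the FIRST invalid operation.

Answer: 4

Derivation:
Step 1 (down 1): focus=O path=1 depth=1 children=['V'] left=['M'] right=['Z'] parent=R
Step 2 (right): focus=Z path=2 depth=1 children=[] left=['M', 'O'] right=[] parent=R
Step 3 (up): focus=R path=root depth=0 children=['M', 'O', 'Z'] (at root)
Step 4 (down 3): INVALID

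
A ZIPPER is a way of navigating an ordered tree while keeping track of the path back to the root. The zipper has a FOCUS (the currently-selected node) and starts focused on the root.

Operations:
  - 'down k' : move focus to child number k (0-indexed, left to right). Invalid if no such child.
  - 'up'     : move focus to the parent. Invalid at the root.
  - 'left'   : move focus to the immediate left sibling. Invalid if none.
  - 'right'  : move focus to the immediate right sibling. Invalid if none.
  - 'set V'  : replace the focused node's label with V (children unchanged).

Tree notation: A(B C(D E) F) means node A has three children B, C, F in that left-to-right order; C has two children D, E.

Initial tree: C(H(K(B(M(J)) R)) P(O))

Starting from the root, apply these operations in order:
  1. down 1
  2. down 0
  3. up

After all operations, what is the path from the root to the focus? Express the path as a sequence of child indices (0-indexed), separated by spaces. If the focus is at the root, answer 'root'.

Step 1 (down 1): focus=P path=1 depth=1 children=['O'] left=['H'] right=[] parent=C
Step 2 (down 0): focus=O path=1/0 depth=2 children=[] left=[] right=[] parent=P
Step 3 (up): focus=P path=1 depth=1 children=['O'] left=['H'] right=[] parent=C

Answer: 1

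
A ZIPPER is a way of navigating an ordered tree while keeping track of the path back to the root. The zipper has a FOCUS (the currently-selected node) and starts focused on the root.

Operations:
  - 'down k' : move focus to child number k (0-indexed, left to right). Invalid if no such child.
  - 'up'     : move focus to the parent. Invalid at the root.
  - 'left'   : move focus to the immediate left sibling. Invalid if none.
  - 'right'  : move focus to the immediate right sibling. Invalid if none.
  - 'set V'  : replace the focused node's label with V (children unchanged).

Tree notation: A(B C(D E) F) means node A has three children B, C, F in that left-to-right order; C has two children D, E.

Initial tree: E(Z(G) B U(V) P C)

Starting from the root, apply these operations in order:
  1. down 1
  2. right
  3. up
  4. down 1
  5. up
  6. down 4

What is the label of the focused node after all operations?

Answer: C

Derivation:
Step 1 (down 1): focus=B path=1 depth=1 children=[] left=['Z'] right=['U', 'P', 'C'] parent=E
Step 2 (right): focus=U path=2 depth=1 children=['V'] left=['Z', 'B'] right=['P', 'C'] parent=E
Step 3 (up): focus=E path=root depth=0 children=['Z', 'B', 'U', 'P', 'C'] (at root)
Step 4 (down 1): focus=B path=1 depth=1 children=[] left=['Z'] right=['U', 'P', 'C'] parent=E
Step 5 (up): focus=E path=root depth=0 children=['Z', 'B', 'U', 'P', 'C'] (at root)
Step 6 (down 4): focus=C path=4 depth=1 children=[] left=['Z', 'B', 'U', 'P'] right=[] parent=E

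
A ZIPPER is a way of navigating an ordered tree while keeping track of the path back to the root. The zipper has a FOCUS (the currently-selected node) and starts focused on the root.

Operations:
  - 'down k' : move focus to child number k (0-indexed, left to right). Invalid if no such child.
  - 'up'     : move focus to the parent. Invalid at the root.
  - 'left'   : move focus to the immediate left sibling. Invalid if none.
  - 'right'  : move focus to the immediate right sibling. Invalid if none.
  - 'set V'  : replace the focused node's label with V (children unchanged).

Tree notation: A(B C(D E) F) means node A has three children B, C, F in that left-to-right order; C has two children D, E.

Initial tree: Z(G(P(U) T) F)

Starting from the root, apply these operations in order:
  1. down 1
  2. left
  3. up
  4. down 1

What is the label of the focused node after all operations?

Step 1 (down 1): focus=F path=1 depth=1 children=[] left=['G'] right=[] parent=Z
Step 2 (left): focus=G path=0 depth=1 children=['P', 'T'] left=[] right=['F'] parent=Z
Step 3 (up): focus=Z path=root depth=0 children=['G', 'F'] (at root)
Step 4 (down 1): focus=F path=1 depth=1 children=[] left=['G'] right=[] parent=Z

Answer: F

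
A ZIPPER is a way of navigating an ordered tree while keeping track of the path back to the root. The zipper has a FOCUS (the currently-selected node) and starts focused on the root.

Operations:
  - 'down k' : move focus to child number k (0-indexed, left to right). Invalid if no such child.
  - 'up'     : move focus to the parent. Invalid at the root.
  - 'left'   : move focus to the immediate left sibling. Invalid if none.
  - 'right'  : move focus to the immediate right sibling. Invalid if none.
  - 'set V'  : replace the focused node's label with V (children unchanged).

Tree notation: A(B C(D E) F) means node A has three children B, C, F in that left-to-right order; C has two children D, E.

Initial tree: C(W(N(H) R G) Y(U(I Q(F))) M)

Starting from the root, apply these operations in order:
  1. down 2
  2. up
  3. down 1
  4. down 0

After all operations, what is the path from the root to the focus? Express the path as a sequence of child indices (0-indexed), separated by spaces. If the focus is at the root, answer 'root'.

Step 1 (down 2): focus=M path=2 depth=1 children=[] left=['W', 'Y'] right=[] parent=C
Step 2 (up): focus=C path=root depth=0 children=['W', 'Y', 'M'] (at root)
Step 3 (down 1): focus=Y path=1 depth=1 children=['U'] left=['W'] right=['M'] parent=C
Step 4 (down 0): focus=U path=1/0 depth=2 children=['I', 'Q'] left=[] right=[] parent=Y

Answer: 1 0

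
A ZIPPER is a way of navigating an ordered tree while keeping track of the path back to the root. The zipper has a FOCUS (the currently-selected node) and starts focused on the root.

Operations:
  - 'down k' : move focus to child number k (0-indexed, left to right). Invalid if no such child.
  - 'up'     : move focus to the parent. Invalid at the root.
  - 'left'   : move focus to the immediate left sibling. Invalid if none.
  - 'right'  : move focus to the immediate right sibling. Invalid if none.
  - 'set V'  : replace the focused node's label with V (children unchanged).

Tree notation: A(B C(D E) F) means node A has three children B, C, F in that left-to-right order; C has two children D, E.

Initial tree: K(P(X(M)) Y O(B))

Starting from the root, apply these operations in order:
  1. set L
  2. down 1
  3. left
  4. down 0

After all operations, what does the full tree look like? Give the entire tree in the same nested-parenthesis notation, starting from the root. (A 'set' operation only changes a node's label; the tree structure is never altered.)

Answer: L(P(X(M)) Y O(B))

Derivation:
Step 1 (set L): focus=L path=root depth=0 children=['P', 'Y', 'O'] (at root)
Step 2 (down 1): focus=Y path=1 depth=1 children=[] left=['P'] right=['O'] parent=L
Step 3 (left): focus=P path=0 depth=1 children=['X'] left=[] right=['Y', 'O'] parent=L
Step 4 (down 0): focus=X path=0/0 depth=2 children=['M'] left=[] right=[] parent=P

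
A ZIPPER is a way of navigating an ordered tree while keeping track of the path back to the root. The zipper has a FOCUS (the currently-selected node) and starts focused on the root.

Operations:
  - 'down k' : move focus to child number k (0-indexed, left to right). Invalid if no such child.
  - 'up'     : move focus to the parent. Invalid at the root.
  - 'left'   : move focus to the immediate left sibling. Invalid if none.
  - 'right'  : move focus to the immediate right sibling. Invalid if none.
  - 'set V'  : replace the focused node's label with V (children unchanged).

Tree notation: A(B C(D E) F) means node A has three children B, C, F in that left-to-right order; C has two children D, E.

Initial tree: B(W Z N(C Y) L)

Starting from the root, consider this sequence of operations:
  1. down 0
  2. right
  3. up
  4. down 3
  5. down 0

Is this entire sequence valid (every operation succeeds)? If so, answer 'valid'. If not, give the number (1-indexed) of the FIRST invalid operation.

Answer: 5

Derivation:
Step 1 (down 0): focus=W path=0 depth=1 children=[] left=[] right=['Z', 'N', 'L'] parent=B
Step 2 (right): focus=Z path=1 depth=1 children=[] left=['W'] right=['N', 'L'] parent=B
Step 3 (up): focus=B path=root depth=0 children=['W', 'Z', 'N', 'L'] (at root)
Step 4 (down 3): focus=L path=3 depth=1 children=[] left=['W', 'Z', 'N'] right=[] parent=B
Step 5 (down 0): INVALID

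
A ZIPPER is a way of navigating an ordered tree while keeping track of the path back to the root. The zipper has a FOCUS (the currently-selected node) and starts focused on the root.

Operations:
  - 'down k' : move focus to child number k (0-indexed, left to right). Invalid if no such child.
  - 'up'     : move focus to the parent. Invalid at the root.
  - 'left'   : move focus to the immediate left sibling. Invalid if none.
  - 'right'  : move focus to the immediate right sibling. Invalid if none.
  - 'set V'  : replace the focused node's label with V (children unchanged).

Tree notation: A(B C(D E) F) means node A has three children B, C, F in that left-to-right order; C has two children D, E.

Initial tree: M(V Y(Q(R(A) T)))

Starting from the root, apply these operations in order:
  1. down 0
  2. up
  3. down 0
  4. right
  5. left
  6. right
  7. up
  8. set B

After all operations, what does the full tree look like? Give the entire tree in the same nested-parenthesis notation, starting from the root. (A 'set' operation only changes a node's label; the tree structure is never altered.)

Answer: B(V Y(Q(R(A) T)))

Derivation:
Step 1 (down 0): focus=V path=0 depth=1 children=[] left=[] right=['Y'] parent=M
Step 2 (up): focus=M path=root depth=0 children=['V', 'Y'] (at root)
Step 3 (down 0): focus=V path=0 depth=1 children=[] left=[] right=['Y'] parent=M
Step 4 (right): focus=Y path=1 depth=1 children=['Q'] left=['V'] right=[] parent=M
Step 5 (left): focus=V path=0 depth=1 children=[] left=[] right=['Y'] parent=M
Step 6 (right): focus=Y path=1 depth=1 children=['Q'] left=['V'] right=[] parent=M
Step 7 (up): focus=M path=root depth=0 children=['V', 'Y'] (at root)
Step 8 (set B): focus=B path=root depth=0 children=['V', 'Y'] (at root)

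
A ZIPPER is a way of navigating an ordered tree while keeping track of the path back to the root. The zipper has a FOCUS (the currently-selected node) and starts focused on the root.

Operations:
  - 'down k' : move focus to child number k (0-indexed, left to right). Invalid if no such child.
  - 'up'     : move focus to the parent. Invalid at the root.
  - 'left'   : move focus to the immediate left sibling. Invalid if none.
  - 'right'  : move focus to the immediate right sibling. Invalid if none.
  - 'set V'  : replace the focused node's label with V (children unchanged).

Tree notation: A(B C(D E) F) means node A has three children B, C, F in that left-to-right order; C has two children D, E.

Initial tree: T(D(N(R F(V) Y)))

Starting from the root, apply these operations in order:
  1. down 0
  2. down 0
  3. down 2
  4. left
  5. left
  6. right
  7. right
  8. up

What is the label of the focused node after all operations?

Step 1 (down 0): focus=D path=0 depth=1 children=['N'] left=[] right=[] parent=T
Step 2 (down 0): focus=N path=0/0 depth=2 children=['R', 'F', 'Y'] left=[] right=[] parent=D
Step 3 (down 2): focus=Y path=0/0/2 depth=3 children=[] left=['R', 'F'] right=[] parent=N
Step 4 (left): focus=F path=0/0/1 depth=3 children=['V'] left=['R'] right=['Y'] parent=N
Step 5 (left): focus=R path=0/0/0 depth=3 children=[] left=[] right=['F', 'Y'] parent=N
Step 6 (right): focus=F path=0/0/1 depth=3 children=['V'] left=['R'] right=['Y'] parent=N
Step 7 (right): focus=Y path=0/0/2 depth=3 children=[] left=['R', 'F'] right=[] parent=N
Step 8 (up): focus=N path=0/0 depth=2 children=['R', 'F', 'Y'] left=[] right=[] parent=D

Answer: N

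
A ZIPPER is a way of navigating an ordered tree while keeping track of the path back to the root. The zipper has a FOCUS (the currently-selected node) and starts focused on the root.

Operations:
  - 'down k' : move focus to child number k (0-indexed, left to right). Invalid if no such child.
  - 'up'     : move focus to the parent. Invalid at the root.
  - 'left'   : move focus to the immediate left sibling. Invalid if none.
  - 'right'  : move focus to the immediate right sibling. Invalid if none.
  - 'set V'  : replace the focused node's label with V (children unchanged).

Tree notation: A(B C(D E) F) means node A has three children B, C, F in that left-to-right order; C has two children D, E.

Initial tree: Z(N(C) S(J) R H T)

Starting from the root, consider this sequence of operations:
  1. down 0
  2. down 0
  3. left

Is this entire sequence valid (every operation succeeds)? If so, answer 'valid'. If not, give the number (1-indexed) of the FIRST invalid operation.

Answer: 3

Derivation:
Step 1 (down 0): focus=N path=0 depth=1 children=['C'] left=[] right=['S', 'R', 'H', 'T'] parent=Z
Step 2 (down 0): focus=C path=0/0 depth=2 children=[] left=[] right=[] parent=N
Step 3 (left): INVALID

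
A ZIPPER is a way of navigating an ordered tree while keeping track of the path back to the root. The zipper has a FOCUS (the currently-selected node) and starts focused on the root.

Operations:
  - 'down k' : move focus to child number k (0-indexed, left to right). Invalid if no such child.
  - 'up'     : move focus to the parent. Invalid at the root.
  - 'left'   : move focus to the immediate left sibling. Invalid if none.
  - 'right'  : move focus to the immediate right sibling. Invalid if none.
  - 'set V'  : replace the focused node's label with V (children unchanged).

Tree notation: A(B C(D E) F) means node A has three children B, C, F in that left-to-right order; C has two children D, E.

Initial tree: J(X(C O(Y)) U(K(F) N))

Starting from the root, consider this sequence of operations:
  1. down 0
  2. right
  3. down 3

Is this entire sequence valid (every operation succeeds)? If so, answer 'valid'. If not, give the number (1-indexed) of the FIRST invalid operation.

Answer: 3

Derivation:
Step 1 (down 0): focus=X path=0 depth=1 children=['C', 'O'] left=[] right=['U'] parent=J
Step 2 (right): focus=U path=1 depth=1 children=['K', 'N'] left=['X'] right=[] parent=J
Step 3 (down 3): INVALID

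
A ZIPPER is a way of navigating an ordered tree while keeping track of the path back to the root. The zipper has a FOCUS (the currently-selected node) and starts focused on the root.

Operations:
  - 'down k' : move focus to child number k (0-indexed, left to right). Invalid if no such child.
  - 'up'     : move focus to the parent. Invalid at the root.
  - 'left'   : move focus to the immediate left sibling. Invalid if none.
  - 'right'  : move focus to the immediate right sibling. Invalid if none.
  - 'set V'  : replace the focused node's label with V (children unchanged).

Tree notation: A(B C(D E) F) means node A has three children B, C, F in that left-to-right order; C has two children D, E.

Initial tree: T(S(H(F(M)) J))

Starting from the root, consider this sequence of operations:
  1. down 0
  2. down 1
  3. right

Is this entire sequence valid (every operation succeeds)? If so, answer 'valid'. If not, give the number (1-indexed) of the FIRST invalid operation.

Step 1 (down 0): focus=S path=0 depth=1 children=['H', 'J'] left=[] right=[] parent=T
Step 2 (down 1): focus=J path=0/1 depth=2 children=[] left=['H'] right=[] parent=S
Step 3 (right): INVALID

Answer: 3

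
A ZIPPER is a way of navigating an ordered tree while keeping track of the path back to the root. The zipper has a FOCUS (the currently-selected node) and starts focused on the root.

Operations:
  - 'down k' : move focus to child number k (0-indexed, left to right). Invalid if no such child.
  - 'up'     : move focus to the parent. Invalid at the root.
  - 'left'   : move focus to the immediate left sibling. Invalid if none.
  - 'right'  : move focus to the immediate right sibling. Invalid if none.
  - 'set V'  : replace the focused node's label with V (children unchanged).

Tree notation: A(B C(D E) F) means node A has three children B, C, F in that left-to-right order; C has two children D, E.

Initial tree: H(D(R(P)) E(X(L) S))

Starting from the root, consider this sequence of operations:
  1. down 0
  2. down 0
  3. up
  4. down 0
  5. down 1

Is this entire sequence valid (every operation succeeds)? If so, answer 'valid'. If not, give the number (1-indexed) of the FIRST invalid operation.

Step 1 (down 0): focus=D path=0 depth=1 children=['R'] left=[] right=['E'] parent=H
Step 2 (down 0): focus=R path=0/0 depth=2 children=['P'] left=[] right=[] parent=D
Step 3 (up): focus=D path=0 depth=1 children=['R'] left=[] right=['E'] parent=H
Step 4 (down 0): focus=R path=0/0 depth=2 children=['P'] left=[] right=[] parent=D
Step 5 (down 1): INVALID

Answer: 5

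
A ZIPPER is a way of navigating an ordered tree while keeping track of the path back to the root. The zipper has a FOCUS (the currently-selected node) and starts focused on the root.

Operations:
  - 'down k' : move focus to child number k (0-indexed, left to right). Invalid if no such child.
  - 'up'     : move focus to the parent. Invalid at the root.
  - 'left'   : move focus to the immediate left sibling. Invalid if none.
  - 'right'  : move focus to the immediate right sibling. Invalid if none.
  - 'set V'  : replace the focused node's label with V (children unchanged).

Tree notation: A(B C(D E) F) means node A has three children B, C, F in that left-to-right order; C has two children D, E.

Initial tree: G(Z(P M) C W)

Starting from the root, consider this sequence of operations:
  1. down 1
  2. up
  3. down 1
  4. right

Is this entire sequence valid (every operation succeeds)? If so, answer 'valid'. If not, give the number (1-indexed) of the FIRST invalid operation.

Step 1 (down 1): focus=C path=1 depth=1 children=[] left=['Z'] right=['W'] parent=G
Step 2 (up): focus=G path=root depth=0 children=['Z', 'C', 'W'] (at root)
Step 3 (down 1): focus=C path=1 depth=1 children=[] left=['Z'] right=['W'] parent=G
Step 4 (right): focus=W path=2 depth=1 children=[] left=['Z', 'C'] right=[] parent=G

Answer: valid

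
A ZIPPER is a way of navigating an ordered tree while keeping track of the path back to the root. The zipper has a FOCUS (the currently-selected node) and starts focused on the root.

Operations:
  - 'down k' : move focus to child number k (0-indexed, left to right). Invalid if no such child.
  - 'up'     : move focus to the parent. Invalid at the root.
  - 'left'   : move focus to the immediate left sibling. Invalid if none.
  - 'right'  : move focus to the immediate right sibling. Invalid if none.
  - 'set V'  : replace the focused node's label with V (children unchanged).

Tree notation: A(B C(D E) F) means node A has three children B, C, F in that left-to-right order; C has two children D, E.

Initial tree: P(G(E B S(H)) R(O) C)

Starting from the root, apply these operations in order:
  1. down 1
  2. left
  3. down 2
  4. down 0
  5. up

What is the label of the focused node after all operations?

Step 1 (down 1): focus=R path=1 depth=1 children=['O'] left=['G'] right=['C'] parent=P
Step 2 (left): focus=G path=0 depth=1 children=['E', 'B', 'S'] left=[] right=['R', 'C'] parent=P
Step 3 (down 2): focus=S path=0/2 depth=2 children=['H'] left=['E', 'B'] right=[] parent=G
Step 4 (down 0): focus=H path=0/2/0 depth=3 children=[] left=[] right=[] parent=S
Step 5 (up): focus=S path=0/2 depth=2 children=['H'] left=['E', 'B'] right=[] parent=G

Answer: S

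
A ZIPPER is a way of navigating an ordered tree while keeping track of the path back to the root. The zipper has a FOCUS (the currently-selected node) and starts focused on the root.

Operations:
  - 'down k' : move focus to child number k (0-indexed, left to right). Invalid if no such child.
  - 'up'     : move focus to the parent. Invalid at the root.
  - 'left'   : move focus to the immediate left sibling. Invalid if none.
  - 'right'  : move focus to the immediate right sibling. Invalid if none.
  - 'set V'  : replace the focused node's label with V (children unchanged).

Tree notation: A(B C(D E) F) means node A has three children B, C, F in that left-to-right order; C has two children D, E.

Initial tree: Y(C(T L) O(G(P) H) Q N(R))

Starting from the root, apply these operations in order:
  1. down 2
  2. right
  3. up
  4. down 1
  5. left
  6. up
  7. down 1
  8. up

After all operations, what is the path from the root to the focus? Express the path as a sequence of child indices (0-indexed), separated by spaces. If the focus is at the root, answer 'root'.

Step 1 (down 2): focus=Q path=2 depth=1 children=[] left=['C', 'O'] right=['N'] parent=Y
Step 2 (right): focus=N path=3 depth=1 children=['R'] left=['C', 'O', 'Q'] right=[] parent=Y
Step 3 (up): focus=Y path=root depth=0 children=['C', 'O', 'Q', 'N'] (at root)
Step 4 (down 1): focus=O path=1 depth=1 children=['G', 'H'] left=['C'] right=['Q', 'N'] parent=Y
Step 5 (left): focus=C path=0 depth=1 children=['T', 'L'] left=[] right=['O', 'Q', 'N'] parent=Y
Step 6 (up): focus=Y path=root depth=0 children=['C', 'O', 'Q', 'N'] (at root)
Step 7 (down 1): focus=O path=1 depth=1 children=['G', 'H'] left=['C'] right=['Q', 'N'] parent=Y
Step 8 (up): focus=Y path=root depth=0 children=['C', 'O', 'Q', 'N'] (at root)

Answer: root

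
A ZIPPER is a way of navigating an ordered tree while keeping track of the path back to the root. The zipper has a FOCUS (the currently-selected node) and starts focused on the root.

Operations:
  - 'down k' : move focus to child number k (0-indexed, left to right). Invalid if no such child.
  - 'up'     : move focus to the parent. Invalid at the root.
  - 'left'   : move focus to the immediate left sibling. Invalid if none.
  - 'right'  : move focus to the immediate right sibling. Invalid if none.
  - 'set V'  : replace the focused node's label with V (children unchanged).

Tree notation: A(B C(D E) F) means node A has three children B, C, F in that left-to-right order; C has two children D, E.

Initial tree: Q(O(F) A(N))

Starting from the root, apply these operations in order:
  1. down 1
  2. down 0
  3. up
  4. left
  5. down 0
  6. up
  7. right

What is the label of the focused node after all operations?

Step 1 (down 1): focus=A path=1 depth=1 children=['N'] left=['O'] right=[] parent=Q
Step 2 (down 0): focus=N path=1/0 depth=2 children=[] left=[] right=[] parent=A
Step 3 (up): focus=A path=1 depth=1 children=['N'] left=['O'] right=[] parent=Q
Step 4 (left): focus=O path=0 depth=1 children=['F'] left=[] right=['A'] parent=Q
Step 5 (down 0): focus=F path=0/0 depth=2 children=[] left=[] right=[] parent=O
Step 6 (up): focus=O path=0 depth=1 children=['F'] left=[] right=['A'] parent=Q
Step 7 (right): focus=A path=1 depth=1 children=['N'] left=['O'] right=[] parent=Q

Answer: A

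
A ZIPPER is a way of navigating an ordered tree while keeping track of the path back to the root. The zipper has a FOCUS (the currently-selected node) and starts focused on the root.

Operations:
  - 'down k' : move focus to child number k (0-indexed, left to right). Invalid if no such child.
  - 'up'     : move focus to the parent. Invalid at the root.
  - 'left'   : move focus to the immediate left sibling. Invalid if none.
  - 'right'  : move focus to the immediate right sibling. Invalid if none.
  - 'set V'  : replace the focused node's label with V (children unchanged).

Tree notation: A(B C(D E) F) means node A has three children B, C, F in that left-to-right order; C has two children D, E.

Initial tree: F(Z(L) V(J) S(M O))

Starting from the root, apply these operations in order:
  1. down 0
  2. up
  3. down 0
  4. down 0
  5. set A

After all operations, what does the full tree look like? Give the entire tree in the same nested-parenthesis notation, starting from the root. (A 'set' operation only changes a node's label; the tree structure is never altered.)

Answer: F(Z(A) V(J) S(M O))

Derivation:
Step 1 (down 0): focus=Z path=0 depth=1 children=['L'] left=[] right=['V', 'S'] parent=F
Step 2 (up): focus=F path=root depth=0 children=['Z', 'V', 'S'] (at root)
Step 3 (down 0): focus=Z path=0 depth=1 children=['L'] left=[] right=['V', 'S'] parent=F
Step 4 (down 0): focus=L path=0/0 depth=2 children=[] left=[] right=[] parent=Z
Step 5 (set A): focus=A path=0/0 depth=2 children=[] left=[] right=[] parent=Z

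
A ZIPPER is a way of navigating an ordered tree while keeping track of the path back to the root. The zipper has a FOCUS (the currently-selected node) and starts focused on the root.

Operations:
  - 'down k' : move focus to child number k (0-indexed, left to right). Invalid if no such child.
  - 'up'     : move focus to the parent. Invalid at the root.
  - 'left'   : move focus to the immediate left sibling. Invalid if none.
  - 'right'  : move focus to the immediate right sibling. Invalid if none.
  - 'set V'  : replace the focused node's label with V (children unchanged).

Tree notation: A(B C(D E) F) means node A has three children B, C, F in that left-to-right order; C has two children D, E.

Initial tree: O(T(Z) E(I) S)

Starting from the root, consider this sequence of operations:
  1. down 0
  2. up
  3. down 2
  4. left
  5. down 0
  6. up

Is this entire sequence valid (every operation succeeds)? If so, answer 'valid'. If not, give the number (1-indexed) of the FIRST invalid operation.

Answer: valid

Derivation:
Step 1 (down 0): focus=T path=0 depth=1 children=['Z'] left=[] right=['E', 'S'] parent=O
Step 2 (up): focus=O path=root depth=0 children=['T', 'E', 'S'] (at root)
Step 3 (down 2): focus=S path=2 depth=1 children=[] left=['T', 'E'] right=[] parent=O
Step 4 (left): focus=E path=1 depth=1 children=['I'] left=['T'] right=['S'] parent=O
Step 5 (down 0): focus=I path=1/0 depth=2 children=[] left=[] right=[] parent=E
Step 6 (up): focus=E path=1 depth=1 children=['I'] left=['T'] right=['S'] parent=O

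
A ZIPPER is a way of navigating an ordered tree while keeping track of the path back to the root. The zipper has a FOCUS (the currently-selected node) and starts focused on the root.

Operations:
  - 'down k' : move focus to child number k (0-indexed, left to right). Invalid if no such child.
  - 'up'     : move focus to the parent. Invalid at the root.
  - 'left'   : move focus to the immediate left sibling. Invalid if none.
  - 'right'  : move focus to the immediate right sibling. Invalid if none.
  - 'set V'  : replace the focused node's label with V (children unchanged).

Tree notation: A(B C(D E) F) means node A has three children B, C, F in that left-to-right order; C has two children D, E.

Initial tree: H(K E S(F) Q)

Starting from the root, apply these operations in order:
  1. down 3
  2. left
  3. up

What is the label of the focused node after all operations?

Step 1 (down 3): focus=Q path=3 depth=1 children=[] left=['K', 'E', 'S'] right=[] parent=H
Step 2 (left): focus=S path=2 depth=1 children=['F'] left=['K', 'E'] right=['Q'] parent=H
Step 3 (up): focus=H path=root depth=0 children=['K', 'E', 'S', 'Q'] (at root)

Answer: H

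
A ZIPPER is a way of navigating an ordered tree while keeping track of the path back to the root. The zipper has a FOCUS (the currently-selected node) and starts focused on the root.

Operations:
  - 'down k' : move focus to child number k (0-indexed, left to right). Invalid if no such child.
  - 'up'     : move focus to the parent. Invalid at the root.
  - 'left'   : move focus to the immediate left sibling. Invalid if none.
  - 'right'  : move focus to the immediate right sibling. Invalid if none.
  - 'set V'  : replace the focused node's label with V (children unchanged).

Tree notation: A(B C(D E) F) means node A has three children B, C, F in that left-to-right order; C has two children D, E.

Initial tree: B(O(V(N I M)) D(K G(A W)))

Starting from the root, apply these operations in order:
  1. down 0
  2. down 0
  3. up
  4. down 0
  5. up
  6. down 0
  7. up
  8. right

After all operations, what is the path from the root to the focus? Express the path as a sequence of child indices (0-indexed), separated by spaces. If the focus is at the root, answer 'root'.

Answer: 1

Derivation:
Step 1 (down 0): focus=O path=0 depth=1 children=['V'] left=[] right=['D'] parent=B
Step 2 (down 0): focus=V path=0/0 depth=2 children=['N', 'I', 'M'] left=[] right=[] parent=O
Step 3 (up): focus=O path=0 depth=1 children=['V'] left=[] right=['D'] parent=B
Step 4 (down 0): focus=V path=0/0 depth=2 children=['N', 'I', 'M'] left=[] right=[] parent=O
Step 5 (up): focus=O path=0 depth=1 children=['V'] left=[] right=['D'] parent=B
Step 6 (down 0): focus=V path=0/0 depth=2 children=['N', 'I', 'M'] left=[] right=[] parent=O
Step 7 (up): focus=O path=0 depth=1 children=['V'] left=[] right=['D'] parent=B
Step 8 (right): focus=D path=1 depth=1 children=['K', 'G'] left=['O'] right=[] parent=B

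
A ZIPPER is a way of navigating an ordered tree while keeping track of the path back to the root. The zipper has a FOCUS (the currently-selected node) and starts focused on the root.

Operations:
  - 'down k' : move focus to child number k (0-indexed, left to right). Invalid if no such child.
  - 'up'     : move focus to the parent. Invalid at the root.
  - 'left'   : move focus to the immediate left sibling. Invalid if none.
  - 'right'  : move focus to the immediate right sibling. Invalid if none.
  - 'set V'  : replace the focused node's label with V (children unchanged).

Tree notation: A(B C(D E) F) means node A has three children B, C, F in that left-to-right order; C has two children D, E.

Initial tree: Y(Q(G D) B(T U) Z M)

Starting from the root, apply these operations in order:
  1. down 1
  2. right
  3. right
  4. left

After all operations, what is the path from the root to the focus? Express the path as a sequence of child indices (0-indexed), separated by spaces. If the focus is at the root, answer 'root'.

Answer: 2

Derivation:
Step 1 (down 1): focus=B path=1 depth=1 children=['T', 'U'] left=['Q'] right=['Z', 'M'] parent=Y
Step 2 (right): focus=Z path=2 depth=1 children=[] left=['Q', 'B'] right=['M'] parent=Y
Step 3 (right): focus=M path=3 depth=1 children=[] left=['Q', 'B', 'Z'] right=[] parent=Y
Step 4 (left): focus=Z path=2 depth=1 children=[] left=['Q', 'B'] right=['M'] parent=Y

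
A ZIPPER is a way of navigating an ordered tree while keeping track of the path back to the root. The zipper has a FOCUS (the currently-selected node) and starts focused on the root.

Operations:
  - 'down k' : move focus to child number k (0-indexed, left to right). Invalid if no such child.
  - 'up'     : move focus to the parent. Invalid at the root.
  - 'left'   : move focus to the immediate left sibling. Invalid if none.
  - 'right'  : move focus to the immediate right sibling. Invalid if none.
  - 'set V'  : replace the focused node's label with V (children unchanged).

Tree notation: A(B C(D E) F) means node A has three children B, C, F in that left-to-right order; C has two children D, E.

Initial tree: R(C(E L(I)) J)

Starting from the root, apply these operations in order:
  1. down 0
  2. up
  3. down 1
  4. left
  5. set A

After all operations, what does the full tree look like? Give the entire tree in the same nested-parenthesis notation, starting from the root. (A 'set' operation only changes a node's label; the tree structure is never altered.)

Answer: R(A(E L(I)) J)

Derivation:
Step 1 (down 0): focus=C path=0 depth=1 children=['E', 'L'] left=[] right=['J'] parent=R
Step 2 (up): focus=R path=root depth=0 children=['C', 'J'] (at root)
Step 3 (down 1): focus=J path=1 depth=1 children=[] left=['C'] right=[] parent=R
Step 4 (left): focus=C path=0 depth=1 children=['E', 'L'] left=[] right=['J'] parent=R
Step 5 (set A): focus=A path=0 depth=1 children=['E', 'L'] left=[] right=['J'] parent=R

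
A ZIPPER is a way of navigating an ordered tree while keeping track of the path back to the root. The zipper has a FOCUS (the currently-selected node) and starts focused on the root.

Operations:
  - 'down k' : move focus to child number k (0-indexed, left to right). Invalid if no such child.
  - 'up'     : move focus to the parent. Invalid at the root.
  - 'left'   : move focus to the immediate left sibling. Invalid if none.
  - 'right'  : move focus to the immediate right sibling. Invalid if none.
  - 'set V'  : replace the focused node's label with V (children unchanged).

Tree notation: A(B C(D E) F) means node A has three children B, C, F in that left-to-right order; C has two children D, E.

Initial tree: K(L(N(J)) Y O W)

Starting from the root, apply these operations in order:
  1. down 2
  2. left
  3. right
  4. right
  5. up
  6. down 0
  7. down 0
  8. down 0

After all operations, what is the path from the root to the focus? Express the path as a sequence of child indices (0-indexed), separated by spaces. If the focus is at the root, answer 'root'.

Answer: 0 0 0

Derivation:
Step 1 (down 2): focus=O path=2 depth=1 children=[] left=['L', 'Y'] right=['W'] parent=K
Step 2 (left): focus=Y path=1 depth=1 children=[] left=['L'] right=['O', 'W'] parent=K
Step 3 (right): focus=O path=2 depth=1 children=[] left=['L', 'Y'] right=['W'] parent=K
Step 4 (right): focus=W path=3 depth=1 children=[] left=['L', 'Y', 'O'] right=[] parent=K
Step 5 (up): focus=K path=root depth=0 children=['L', 'Y', 'O', 'W'] (at root)
Step 6 (down 0): focus=L path=0 depth=1 children=['N'] left=[] right=['Y', 'O', 'W'] parent=K
Step 7 (down 0): focus=N path=0/0 depth=2 children=['J'] left=[] right=[] parent=L
Step 8 (down 0): focus=J path=0/0/0 depth=3 children=[] left=[] right=[] parent=N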